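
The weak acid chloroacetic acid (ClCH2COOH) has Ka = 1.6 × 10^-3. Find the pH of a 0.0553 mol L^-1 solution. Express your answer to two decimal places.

pH = 2.06

ClCH2COOH ⇌ ClCH2COO- + H+
From the ICE table, Ka = [H+]²/(0.0553 − [H+]) = 1.6 × 10^-3.
[H+] is not negligible relative to C₀; solve [H+]² + 0.0016·[H+] − 8.85e-05 = 0.
[H+] = (−Ka + √(Ka² + 4·Ka·C₀))/2 = 8.64 × 10^-3 M
pH = −log(8.64 × 10^-3) = 2.06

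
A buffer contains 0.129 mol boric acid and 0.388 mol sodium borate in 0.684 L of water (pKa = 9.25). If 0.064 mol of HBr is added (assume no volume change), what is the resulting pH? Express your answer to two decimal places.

After neutralization: n(B(OH)3) = 0.193 mol, n(B(OH)4-) = 0.324 mol.
pH = pKa + log([A⁻]/[HA]) = 9.25 + log(0.324/0.193) = 9.25 +0.225

pH = 9.47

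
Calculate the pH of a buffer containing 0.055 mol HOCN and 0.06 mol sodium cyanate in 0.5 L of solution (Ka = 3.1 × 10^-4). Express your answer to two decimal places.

pKa = −log(3.1 × 10^-4) = 3.509
pH = pKa + log([A⁻]/[HA]) = 3.509 + log(0.06/0.055)
pH = 3.509 + (+0.038) = 3.55

pH = 3.55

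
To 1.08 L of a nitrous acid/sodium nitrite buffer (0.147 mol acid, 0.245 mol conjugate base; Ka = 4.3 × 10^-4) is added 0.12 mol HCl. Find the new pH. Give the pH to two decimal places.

Added H+ converts NO2- to HNO2: HNO2 → 0.267 mol, NO2- → 0.125 mol.
pKa = −log(4.3 × 10^-4) = 3.367
pH = pKa + log(n_NO2-/n_HNO2) = 3.367 + log(0.125/0.267) = 3.367 + (-0.330)

pH = 3.04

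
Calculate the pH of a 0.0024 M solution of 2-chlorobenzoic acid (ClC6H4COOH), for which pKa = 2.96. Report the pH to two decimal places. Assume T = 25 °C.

ClC6H4COOH ⇌ ClC6H4COO- + H+
Ka = 10^(−2.96) = 1.10 × 10^-3
Ka = x²/(0.0024 − x) = 1.10 × 10^-3
x is not negligible relative to C₀; solve x² + 0.0011·x − 2.64e-06 = 0.
x = (−Ka + √(Ka² + 4·Ka·C₀))/2 = 1.17 × 10^-3 M
pH = −log[H+] = −log(1.17 × 10^-3) = 2.93

pH = 2.93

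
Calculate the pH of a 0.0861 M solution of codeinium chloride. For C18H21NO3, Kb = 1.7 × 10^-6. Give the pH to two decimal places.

pH = 4.65

C18H22NO3+ is the conjugate acid of the weak base C18H21NO3.
Ka = Kw/Kb = 1.0×10^-14 / 1.7 × 10^-6 = 5.88 × 10^-9
Ka = [H+]²/(0.0861 − [H+]) = 5.88 × 10^-9
Assume [H+] ≪ 0.0861: [H+] ≈ √(5.88 × 10^-9 × 0.0861) = 2.25 × 10^-5 M
([H+]/C₀ = 0.026% < 5%, so the approximation holds.)
pH = −log[H+] = −log(2.25 × 10^-5) = 4.65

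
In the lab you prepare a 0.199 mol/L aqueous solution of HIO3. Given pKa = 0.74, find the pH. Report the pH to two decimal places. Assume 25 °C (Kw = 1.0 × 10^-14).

pH = 0.92

HIO3 ⇌ IO3- + H+
Ka = 10^(−0.74) = 1.82 × 10^-1
Ka = [H+]²/(0.199 − [H+]) = 1.82 × 10^-1
Here C₀/Ka ≈ 1.09, so the small-[H+] approximation fails. Use the quadratic:
[H+] = (−Ka + √(Ka² + 4·Ka·C₀))/2 = 1.20 × 10^-1 M
pH = −log(1.20 × 10^-1) = 0.92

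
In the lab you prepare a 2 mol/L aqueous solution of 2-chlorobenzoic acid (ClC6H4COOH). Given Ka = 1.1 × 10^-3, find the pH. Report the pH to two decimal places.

pH = 1.33

ClC6H4COOH ⇌ ClC6H4COO- + H+
From the ICE table, Ka = x²/(2 − x) = 1.1 × 10^-3.
Assume x ≪ 2: x ≈ √(1.1 × 10^-3 × 2) = 4.69 × 10^-2 M
Check: 2.3% ionized — well under 5%, approximation valid.
pH = −log[H+] = −log(4.69 × 10^-2) = 1.33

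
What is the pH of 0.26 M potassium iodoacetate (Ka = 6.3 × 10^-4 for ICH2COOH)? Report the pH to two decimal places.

pH = 8.31

ICH2COO- is the conjugate base of the weak acid ICH2COOH.
Kb = Kw/Ka = 1.0×10^-14 / 6.3 × 10^-4 = 1.59 × 10^-11
Kb = x²/(0.26 − x) = 1.59 × 10^-11
Since Kb ≪ C₀, x ≈ √(Kb·C₀) = 2.03 × 10^-6 M.
(x/C₀ = 0.00078% < 5%, so the approximation holds.)
pOH = 5.69, so pH = 14.00 − pOH = 8.31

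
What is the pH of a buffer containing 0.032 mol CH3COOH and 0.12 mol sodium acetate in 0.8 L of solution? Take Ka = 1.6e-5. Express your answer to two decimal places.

pKa = −log(1.6 × 10^-5) = 4.796
pH = pKa + log([A⁻]/[HA]) = 4.796 + log(0.12/0.032)
pH = 4.796 + (+0.574) = 5.37

pH = 5.37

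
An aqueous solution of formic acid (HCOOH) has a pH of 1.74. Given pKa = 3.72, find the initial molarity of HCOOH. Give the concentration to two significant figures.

C₀ = 1.8 M

[H+] = 10^(-1.74) = 1.82 × 10^-2 M = x
Ka = 10^(−3.72) = 1.91 × 10^-4
Ka = x²/(C₀ − x) ⇒ C₀ = x + x²/Ka
C₀ = 1.82 × 10^-2 + (1.82 × 10^-2)²/(1.91 × 10^-4) = 1.75 M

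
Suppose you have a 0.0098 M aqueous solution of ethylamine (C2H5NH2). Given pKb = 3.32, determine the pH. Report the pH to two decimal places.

C2H5NH2 + H2O ⇌ C2H5NH3+ + OH-
Kb = 10^(−3.32) = 4.79 × 10^-4
Kb = [OH-]²/(0.0098 − [OH-]) = 4.79 × 10^-4
Here C₀/Kb ≈ 20.5, so the small-[OH-] approximation fails. Use the quadratic:
[OH-] = [−0.000479 + √(0.000479² + 1.88e-05)]/2 = 1.94 × 10^-3 M
pOH = 2.71, so pH = 14.00 − pOH = 11.29

pH = 11.29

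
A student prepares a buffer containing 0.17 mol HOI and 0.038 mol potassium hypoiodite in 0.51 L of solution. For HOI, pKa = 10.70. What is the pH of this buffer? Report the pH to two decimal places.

Using pH = pKa + log([base]/[acid]) with [base]/[acid] = 0.038/0.17:
pH = 10.70 + (-0.651) = 10.05

pH = 10.05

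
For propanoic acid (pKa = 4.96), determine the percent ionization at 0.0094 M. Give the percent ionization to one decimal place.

3.4%

CH3CH2COOH ⇌ CH3CH2COO- + H+; let x = [H+] at equilibrium.
Ka = 10^(−4.96) = 1.10 × 10^-5
x ≈ √(Ka·C₀) = √(1.10 × 10^-5 × 0.0094) = 3.22 × 10^-4 M
Fraction ionized = 3.22 × 10^-4 / 0.0094 = 0.0343 → 3.4%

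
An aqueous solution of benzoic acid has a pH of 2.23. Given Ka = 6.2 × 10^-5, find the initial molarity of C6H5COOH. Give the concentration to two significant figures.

[H+] = 10^(-2.23) = 5.89 × 10^-3 M = x
Ka = x²/(C₀ − x) ⇒ C₀ = x + x²/Ka
C₀ = 5.89 × 10^-3 + (5.89 × 10^-3)²/(6.2 × 10^-5) = 5.65 × 10^-1 M

C₀ = 5.7 × 10^-1 M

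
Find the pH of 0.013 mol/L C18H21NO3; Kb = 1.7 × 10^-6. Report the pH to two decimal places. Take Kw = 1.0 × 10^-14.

C18H21NO3 + H2O ⇌ C18H22NO3+ + OH-
From the ICE table, Kb = [OH-]²/(0.013 − [OH-]) = 1.7 × 10^-6.
Assume [OH-] ≪ 0.013: [OH-] ≈ √(1.7 × 10^-6 × 0.013) = 1.49 × 10^-4 M
pOH = −log(1.49 × 10^-4) = 3.83; pH = 14.00 − 3.83 = 10.17

pH = 10.17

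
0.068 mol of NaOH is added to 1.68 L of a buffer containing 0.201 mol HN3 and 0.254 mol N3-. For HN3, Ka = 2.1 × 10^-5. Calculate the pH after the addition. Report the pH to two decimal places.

pH = 5.06

After neutralization: n(HN3) = 0.133 mol, n(N3-) = 0.322 mol.
pKa = −log(2.1 × 10^-5) = 4.678
pH = pKa + log(n_N3-/n_HN3) = 4.678 + log(0.322/0.133) = 4.678 + (+0.384)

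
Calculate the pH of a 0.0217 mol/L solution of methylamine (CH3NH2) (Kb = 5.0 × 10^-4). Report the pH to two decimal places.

CH3NH2 + H2O ⇌ CH3NH3+ + OH-
Let x = [OH-] at equilibrium. Kb = x²/(0.0217 − x).
The 5% rule fails; solving x² + Kb·x − Kb·C₀ = 0 exactly:
x = (−Kb + √(Kb² + 4·Kb·C₀))/2 = 3.05 × 10^-3 M
pOH = 2.52, so pH = 14.00 − pOH = 11.48

pH = 11.48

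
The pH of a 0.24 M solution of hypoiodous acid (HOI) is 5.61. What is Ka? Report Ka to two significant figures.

[H+] = 10^(-5.61) = 2.45 × 10^-6 M
At equilibrium [HA] = 0.24 − 2.45 × 10^-6 = 2.40 × 10^-1 M
Ka = [H+][A-]/[HA] = (2.45 × 10^-6)² / 2.40 × 10^-1 = 2.5 × 10^-11

Ka = 2.5 × 10^-11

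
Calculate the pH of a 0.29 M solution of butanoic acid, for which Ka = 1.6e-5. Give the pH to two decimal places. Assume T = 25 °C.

pH = 2.67

CH3(CH2)2COOH ⇌ CH3(CH2)2COO- + H+
From the ICE table, Ka = x²/(0.29 − x) = 1.6 × 10^-5.
Assume x ≪ 0.29: x ≈ √(1.6 × 10^-5 × 0.29) = 2.15 × 10^-3 M
(x/C₀ = 0.74% < 5%, so the approximation holds.)
pH = −log[H+] = −log(2.15 × 10^-3) = 2.67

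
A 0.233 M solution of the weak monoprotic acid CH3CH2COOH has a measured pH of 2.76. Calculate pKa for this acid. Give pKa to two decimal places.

pKa = 4.88

[H+] = 10^(-2.76) = 1.74 × 10^-3 M
At equilibrium [HA] = 0.233 − 1.74 × 10^-3 = 2.31 × 10^-1 M
Ka = [H+][A-]/[HA] = (1.74 × 10^-3)² / 2.31 × 10^-1 = 1.31 × 10^-5
pKa = -log(1.31 × 10^-5) = 4.88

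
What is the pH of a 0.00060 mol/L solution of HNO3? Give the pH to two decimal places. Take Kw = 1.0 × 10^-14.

HNO3 is a strong acid and dissociates completely, so [H+] = 0.00060 M.
pH = -log(0.0006) = 3.22

pH = 3.22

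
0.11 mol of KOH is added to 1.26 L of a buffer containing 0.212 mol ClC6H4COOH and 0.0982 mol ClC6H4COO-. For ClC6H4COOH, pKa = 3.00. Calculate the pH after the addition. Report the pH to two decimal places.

pH = 3.31

OH- converts ClC6H4COOH to ClC6H4COO-: ClC6H4COOH → 0.102 mol, ClC6H4COO- → 0.208 mol.
pH = pKa + log(n_ClC6H4COO-/n_ClC6H4COOH) = 3.00 + log(0.208/0.102) = 3.00 + (+0.309)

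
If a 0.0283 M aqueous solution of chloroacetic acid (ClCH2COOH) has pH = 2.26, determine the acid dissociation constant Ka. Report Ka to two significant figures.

[H+] = 10^(-2.26) = 5.50 × 10^-3 M
At equilibrium [HA] = 0.0283 − 5.50 × 10^-3 = 2.28 × 10^-2 M
Ka = [H+][A-]/[HA] = (5.50 × 10^-3)² / 2.28 × 10^-2 = 1.3 × 10^-3

Ka = 1.3 × 10^-3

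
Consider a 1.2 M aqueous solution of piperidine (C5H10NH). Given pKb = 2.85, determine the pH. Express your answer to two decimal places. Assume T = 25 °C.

C5H10NH + H2O ⇌ C5H10NH2+ + OH-
Kb = 10^(−2.85) = 1.41 × 10^-3
Kb = x²/(1.2 − x) = 1.41 × 10^-3
Neglecting x in the denominator: x = √(1.41 × 10^-3 × 1.2) = 4.11 × 10^-2 M
(x/C₀ = 3.4% < 5%, so the approximation holds.)
pOH = −log(4.11 × 10^-2) = 1.39; pH = 14.00 − 1.39 = 12.61

pH = 12.61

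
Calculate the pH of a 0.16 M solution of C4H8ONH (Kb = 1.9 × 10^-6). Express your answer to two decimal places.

C4H8ONH + H2O ⇌ C4H8ONH2+ + OH-
Let x = [OH-] at equilibrium. Kb = x²/(0.16 − x).
Since Kb ≪ C₀, x ≈ √(Kb·C₀) = 5.51 × 10^-4 M.
(x/C₀ = 0.34% < 5%, so the approximation holds.)
pOH = 3.26, so pH = 14.00 − pOH = 10.74

pH = 10.74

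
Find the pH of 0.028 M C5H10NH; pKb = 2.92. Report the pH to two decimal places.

pH = 11.72

C5H10NH + H2O ⇌ C5H10NH2+ + OH-
Kb = 10^(−2.92) = 1.20 × 10^-3
From the ICE table, Kb = [OH-]²/(0.028 − [OH-]) = 1.20 × 10^-3.
The 5% rule fails; solving [OH-]² + Kb·[OH-] − Kb·C₀ = 0 exactly:
[OH-] = (−Kb + √(Kb² + 4·Kb·C₀))/2 = 5.23 × 10^-3 M
pOH = 2.28, so pH = 14.00 − pOH = 11.72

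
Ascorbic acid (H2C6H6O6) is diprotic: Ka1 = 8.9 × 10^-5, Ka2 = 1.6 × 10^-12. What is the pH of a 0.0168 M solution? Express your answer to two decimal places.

Since Ka1 ≫ Ka2, the first ionization dominates [H+].
Ka1 = x²/(0.0168 − x) = 8.9 × 10^-5
Solving the quadratic: x = (−Ka1 + √(Ka1² + 4·Ka1·C₀))/2 = 1.18 × 10^-3 M
pH = −log(1.18 × 10^-3) = 2.93

pH = 2.93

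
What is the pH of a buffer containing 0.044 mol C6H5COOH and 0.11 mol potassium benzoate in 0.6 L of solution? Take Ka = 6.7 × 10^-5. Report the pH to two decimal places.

pH = 4.57

pKa = −log(6.7 × 10^-5) = 4.174
Henderson–Hasselbalch: pH = pKa + log([C6H5COO-]/[C6H5COOH]) = 4.174 + log(0.11/0.044)
pH = 4.174 + (+0.398) = 4.57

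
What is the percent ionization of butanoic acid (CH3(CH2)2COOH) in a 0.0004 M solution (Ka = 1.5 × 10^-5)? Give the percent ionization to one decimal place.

CH3(CH2)2COOH ⇌ CH3(CH2)2COO- + H+; let x = [H+] at equilibrium.
Ka = x²/(C₀ − x); solving the quadratic gives x = 7.03 × 10^-5 M.
Fraction ionized = 7.03 × 10^-5 / 0.0004 = 0.1757 → 17.6%

17.6%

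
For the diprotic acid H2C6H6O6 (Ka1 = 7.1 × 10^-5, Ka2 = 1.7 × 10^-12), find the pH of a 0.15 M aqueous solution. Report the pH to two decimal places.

pH = 2.49

Since Ka1 ≫ Ka2, the first ionization dominates [H+].
Ka1 = x²/(0.15 − x) = 7.1 × 10^-5
x ≈ √(7.1 × 10^-5 × 0.15) = 3.26 × 10^-3 M
pH = −log(3.26 × 10^-3) = 2.49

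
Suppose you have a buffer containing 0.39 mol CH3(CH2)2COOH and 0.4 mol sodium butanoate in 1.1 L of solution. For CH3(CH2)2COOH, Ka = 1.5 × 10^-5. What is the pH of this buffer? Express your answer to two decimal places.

pH = 4.83

pKa = −log(1.5 × 10^-5) = 4.824
Using pH = pKa + log([base]/[acid]) with [base]/[acid] = 0.4/0.39:
pH = 4.824 + (+0.011) = 4.83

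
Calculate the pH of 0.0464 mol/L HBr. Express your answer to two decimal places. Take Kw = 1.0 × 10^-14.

pH = 1.33

HBr is a strong acid and dissociates completely, so [H+] = 0.0464 M.
pH = -log(0.0464) = 1.33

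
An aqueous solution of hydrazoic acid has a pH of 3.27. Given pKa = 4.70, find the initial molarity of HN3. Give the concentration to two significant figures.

C₀ = 1.5 × 10^-2 M

[H+] = 10^(-3.27) = 5.37 × 10^-4 M = x
Ka = 10^(−4.70) = 2.00 × 10^-5
Ka = x²/(C₀ − x) ⇒ C₀ = x + x²/Ka
C₀ = 5.37 × 10^-4 + (5.37 × 10^-4)²/(2.00 × 10^-5) = 1.50 × 10^-2 M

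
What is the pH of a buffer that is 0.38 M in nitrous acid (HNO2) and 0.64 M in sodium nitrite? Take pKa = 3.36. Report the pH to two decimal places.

Henderson–Hasselbalch: pH = pKa + log([NO2-]/[HNO2]) = 3.36 + log(0.64/0.38)
pH = 3.36 + (+0.226) = 3.59

pH = 3.59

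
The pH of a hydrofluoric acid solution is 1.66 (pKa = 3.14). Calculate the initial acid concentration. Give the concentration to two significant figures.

C₀ = 6.8 × 10^-1 M

[H+] = 10^(-1.66) = 2.19 × 10^-2 M = x
Ka = 10^(−3.14) = 7.24 × 10^-4
Ka = x²/(C₀ − x) ⇒ C₀ = x + x²/Ka
C₀ = 2.19 × 10^-2 + (2.19 × 10^-2)²/(7.24 × 10^-4) = 6.84 × 10^-1 M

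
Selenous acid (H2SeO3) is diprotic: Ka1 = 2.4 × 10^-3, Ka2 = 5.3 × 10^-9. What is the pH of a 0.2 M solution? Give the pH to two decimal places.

Since Ka1 ≫ Ka2, the first ionization dominates [H+].
Ka1 = x²/(0.2 − x) = 2.4 × 10^-3
Solving the quadratic: x = (−Ka1 + √(Ka1² + 4·Ka1·C₀))/2 = 2.07 × 10^-2 M
pH = −log(2.07 × 10^-2) = 1.68

pH = 1.68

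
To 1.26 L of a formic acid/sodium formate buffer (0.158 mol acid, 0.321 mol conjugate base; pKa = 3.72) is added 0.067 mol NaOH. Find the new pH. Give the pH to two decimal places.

OH- converts HCOOH to HCOO-: HCOOH → 0.091 mol, HCOO- → 0.388 mol.
pH = pKa + log([A⁻]/[HA]) = 3.72 + log(0.388/0.091) = 3.72 +0.630

pH = 4.35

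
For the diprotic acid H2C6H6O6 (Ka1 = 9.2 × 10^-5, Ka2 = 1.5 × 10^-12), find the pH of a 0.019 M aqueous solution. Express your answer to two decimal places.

pH = 2.89

Since Ka1 ≫ Ka2, the first ionization dominates [H+].
Ka1 = x²/(0.019 − x) = 9.2 × 10^-5
Solving the quadratic: x = (−Ka1 + √(Ka1² + 4·Ka1·C₀))/2 = 1.28 × 10^-3 M
pH = −log(1.28 × 10^-3) = 2.89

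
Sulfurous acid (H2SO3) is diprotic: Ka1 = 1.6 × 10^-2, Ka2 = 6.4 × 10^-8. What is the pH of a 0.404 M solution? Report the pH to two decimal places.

pH = 1.14

Ka1 ≫ Ka2, so treat the first dissociation as the only significant source of H+.
Ka1 = x²/(0.404 − x) = 1.6 × 10^-2
Solving the quadratic: x = (−Ka1 + √(Ka1² + 4·Ka1·C₀))/2 = 7.28 × 10^-2 M
pH = −log(7.28 × 10^-2) = 1.14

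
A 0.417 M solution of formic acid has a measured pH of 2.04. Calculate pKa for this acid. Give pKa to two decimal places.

[H+] = 10^(-2.04) = 9.12 × 10^-3 M
At equilibrium [HA] = 0.417 − 9.12 × 10^-3 = 4.08 × 10^-1 M
Ka = [H+][A-]/[HA] = (9.12 × 10^-3)² / 4.08 × 10^-1 = 2.04 × 10^-4
pKa = -log(2.04 × 10^-4) = 3.69

pKa = 3.69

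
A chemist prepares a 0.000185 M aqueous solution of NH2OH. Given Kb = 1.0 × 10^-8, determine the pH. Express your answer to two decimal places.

NH2OH + H2O ⇌ NH3OH+ + OH-
From the ICE table, Kb = [OH-]²/(0.000185 − [OH-]) = 1.0 × 10^-8.
Neglecting [OH-] in the denominator: [OH-] = √(1.0 × 10^-8 × 0.000185) = 1.36 × 10^-6 M
([OH-]/C₀ = 0.74% < 5%, so the approximation holds.)
pOH = −log(1.36 × 10^-6) = 5.87; pH = 14.00 − 5.87 = 8.13

pH = 8.13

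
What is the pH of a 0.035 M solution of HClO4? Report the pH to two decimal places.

pH = 1.46

HClO4 is a strong acid and dissociates completely, so [H+] = 0.035 M.
pH = -log(0.035) = 1.46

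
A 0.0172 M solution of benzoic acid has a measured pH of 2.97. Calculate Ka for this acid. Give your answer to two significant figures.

[H+] = 10^(-2.97) = 1.07 × 10^-3 M
At equilibrium [HA] = 0.0172 − 1.07 × 10^-3 = 1.61 × 10^-2 M
Ka = [H+][A-]/[HA] = (1.07 × 10^-3)² / 1.61 × 10^-2 = 7.1 × 10^-5

Ka = 7.1 × 10^-5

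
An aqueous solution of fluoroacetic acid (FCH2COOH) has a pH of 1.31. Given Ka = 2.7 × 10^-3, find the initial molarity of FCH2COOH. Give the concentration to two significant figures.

[H+] = 10^(-1.31) = 4.90 × 10^-2 M = x
Ka = x²/(C₀ − x) ⇒ C₀ = x + x²/Ka
C₀ = 4.90 × 10^-2 + (4.90 × 10^-2)²/(2.7 × 10^-3) = 9.38 × 10^-1 M

C₀ = 9.4 × 10^-1 M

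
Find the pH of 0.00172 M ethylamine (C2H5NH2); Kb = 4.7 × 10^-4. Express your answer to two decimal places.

pH = 10.84

C2H5NH2 + H2O ⇌ C2H5NH3+ + OH-
Let x = [OH-] at equilibrium. Kb = x²/(0.00172 − x).
Here C₀/Kb ≈ 3.66, so the small-x approximation fails. Use the quadratic:
x = [−0.00047 + √(0.00047² + 3.23e-06)]/2 = 6.94 × 10^-4 M
pOH = 3.16, so pH = 14.00 − pOH = 10.84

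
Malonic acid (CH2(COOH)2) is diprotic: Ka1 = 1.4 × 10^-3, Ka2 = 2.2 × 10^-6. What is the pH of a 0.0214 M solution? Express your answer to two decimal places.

pH = 2.32

Ka1 ≫ Ka2, so treat the first dissociation as the only significant source of H+.
Ka1 = x²/(0.0214 − x) = 1.4 × 10^-3
Solving the quadratic: x = (−Ka1 + √(Ka1² + 4·Ka1·C₀))/2 = 4.82 × 10^-3 M
pH = −log(4.82 × 10^-3) = 2.32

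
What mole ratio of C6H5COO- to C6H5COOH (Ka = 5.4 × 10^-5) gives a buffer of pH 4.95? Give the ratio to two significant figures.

pKa = -log(5.4 × 10^-5) = 4.268
pH = pKa + log(r) ⇒ log(r) = 4.95 − 4.268 = +0.682
r = [C6H5COO-]/[C6H5COOH] = 10^(+0.682) = 4.81

ratio = 4.8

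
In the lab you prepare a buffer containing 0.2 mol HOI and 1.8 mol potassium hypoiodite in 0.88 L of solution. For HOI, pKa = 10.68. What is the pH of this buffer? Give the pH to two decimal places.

pH = pKa + log([A⁻]/[HA]) = 10.68 + log(1.8/0.2)
pH = 10.68 + (+0.954) = 11.63

pH = 11.63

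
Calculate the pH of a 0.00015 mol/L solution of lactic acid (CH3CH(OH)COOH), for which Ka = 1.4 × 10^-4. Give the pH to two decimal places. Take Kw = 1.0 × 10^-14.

pH = 4.04

CH3CH(OH)COOH ⇌ CH3CH(OH)COO- + H+
From the ICE table, Ka = [H+]²/(0.00015 − [H+]) = 1.4 × 10^-4.
The 5% rule fails; solving [H+]² + Ka·[H+] − Ka·C₀ = 0 exactly:
[H+] = [−0.00014 + √(0.00014² + 8.4e-08)]/2 = 9.09 × 10^-5 M
pH = −log[H+] = −log(9.09 × 10^-5) = 4.04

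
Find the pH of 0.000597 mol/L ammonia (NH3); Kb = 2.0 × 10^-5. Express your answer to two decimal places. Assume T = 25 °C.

NH3 + H2O ⇌ NH4+ + OH-
From the ICE table, Kb = [OH-]²/(0.000597 − [OH-]) = 2.0 × 10^-5.
The 5% rule fails; solving [OH-]² + Kb·[OH-] − Kb·C₀ = 0 exactly:
[OH-] = [−2e-05 + √(2e-05² + 4.78e-08)]/2 = 9.97 × 10^-5 M
pOH = −log(9.97 × 10^-5) = 4.00; pH = 14.00 − 4.00 = 10.00

pH = 10.00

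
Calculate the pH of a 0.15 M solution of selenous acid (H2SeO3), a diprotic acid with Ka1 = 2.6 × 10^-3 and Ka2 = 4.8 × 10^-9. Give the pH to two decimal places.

Since Ka1 ≫ Ka2, the first ionization dominates [H+].
Ka1 = x²/(0.15 − x) = 2.6 × 10^-3
Solving the quadratic: x = (−Ka1 + √(Ka1² + 4·Ka1·C₀))/2 = 1.85 × 10^-2 M
pH = −log(1.85 × 10^-2) = 1.73

pH = 1.73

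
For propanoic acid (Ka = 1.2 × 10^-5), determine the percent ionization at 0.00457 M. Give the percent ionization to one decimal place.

5.0%

CH3CH2COOH ⇌ CH3CH2COO- + H+; let x = [H+] at equilibrium.
Ka = x²/(C₀ − x); solving the quadratic gives x = 2.28 × 10^-4 M.
Fraction ionized = 2.28 × 10^-4 / 0.00457 = 0.0499 → 5.0%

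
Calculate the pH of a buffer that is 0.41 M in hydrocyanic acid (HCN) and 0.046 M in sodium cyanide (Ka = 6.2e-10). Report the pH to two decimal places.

pKa = −log(6.2 × 10^-10) = 9.208
Henderson–Hasselbalch: pH = pKa + log([CN-]/[HCN]) = 9.208 + log(0.046/0.41)
pH = 9.208 + (-0.950) = 8.26

pH = 8.26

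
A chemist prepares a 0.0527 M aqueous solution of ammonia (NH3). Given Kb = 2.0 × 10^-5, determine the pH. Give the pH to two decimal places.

NH3 + H2O ⇌ NH4+ + OH-
Let x = [OH-] at equilibrium. Kb = x²/(0.0527 − x).
Assume x ≪ 0.0527: x ≈ √(2.0 × 10^-5 × 0.0527) = 1.03 × 10^-3 M
(x/C₀ = 1.9% < 5%, so the approximation holds.)
pOH = −log(1.03 × 10^-3) = 2.99; pH = 14.00 − 2.99 = 11.01

pH = 11.01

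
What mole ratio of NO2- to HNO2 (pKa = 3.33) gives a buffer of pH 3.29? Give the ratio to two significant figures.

pH = pKa + log(r) ⇒ log(r) = 3.29 − 3.33 = -0.04
r = [NO2-]/[HNO2] = 10^(-0.04) = 0.912

ratio = 0.91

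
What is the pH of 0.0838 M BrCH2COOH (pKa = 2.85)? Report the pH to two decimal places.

pH = 1.99

BrCH2COOH ⇌ BrCH2COO- + H+
Ka = 10^(−2.85) = 1.41 × 10^-3
From the ICE table, Ka = [H+]²/(0.0838 − [H+]) = 1.41 × 10^-3.
The 5% rule fails; solving [H+]² + Ka·[H+] − Ka·C₀ = 0 exactly:
[H+] = [−0.00141 + √(0.00141² + 0.000473)]/2 = 1.02 × 10^-2 M
pH = −log(1.02 × 10^-2) = 1.99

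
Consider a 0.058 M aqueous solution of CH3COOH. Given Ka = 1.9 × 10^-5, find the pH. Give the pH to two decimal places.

pH = 2.98

CH3COOH ⇌ CH3COO- + H+
From the ICE table, Ka = x²/(0.058 − x) = 1.9 × 10^-5.
Assume x ≪ 0.058: x ≈ √(1.9 × 10^-5 × 0.058) = 1.05 × 10^-3 M
pH = −log[H+] = −log(1.05 × 10^-3) = 2.98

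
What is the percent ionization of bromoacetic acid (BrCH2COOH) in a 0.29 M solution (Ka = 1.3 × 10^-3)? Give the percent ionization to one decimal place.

BrCH2COOH ⇌ BrCH2COO- + H+; let x = [H+] at equilibrium.
Solve x² + 0.0013x − 0.000377 = 0 → x = 1.88 × 10^-2 M
% ionization = x/C₀ × 100% = 1.88 × 10^-2/0.29 × 100% = 6.5%

6.5%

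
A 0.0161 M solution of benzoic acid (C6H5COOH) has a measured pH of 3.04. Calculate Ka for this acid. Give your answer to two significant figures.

Ka = 5.5 × 10^-5

[H+] = 10^(-3.04) = 9.12 × 10^-4 M
At equilibrium [HA] = 0.0161 − 9.12 × 10^-4 = 1.52 × 10^-2 M
Ka = [H+][A-]/[HA] = (9.12 × 10^-4)² / 1.52 × 10^-2 = 5.5 × 10^-5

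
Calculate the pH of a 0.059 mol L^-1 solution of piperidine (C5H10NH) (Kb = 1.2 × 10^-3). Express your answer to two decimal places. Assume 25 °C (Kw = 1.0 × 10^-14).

pH = 11.89

C5H10NH + H2O ⇌ C5H10NH2+ + OH-
Kb = [OH-]²/(0.059 − [OH-]) = 1.2 × 10^-3
[OH-] is not negligible relative to C₀; solve [OH-]² + 0.0012·[OH-] − 7.08e-05 = 0.
[OH-] = [−0.0012 + √(0.0012² + 0.000283)]/2 = 7.84 × 10^-3 M
pOH = −log(7.84 × 10^-3) = 2.11; pH = 14.00 − 2.11 = 11.89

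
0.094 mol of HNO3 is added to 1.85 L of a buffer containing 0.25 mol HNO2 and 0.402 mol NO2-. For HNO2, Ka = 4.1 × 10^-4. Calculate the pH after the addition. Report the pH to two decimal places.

pH = 3.34

After neutralization: n(HNO2) = 0.344 mol, n(NO2-) = 0.308 mol.
pKa = −log(4.1 × 10^-4) = 3.387
pH = pKa + log(n_NO2-/n_HNO2) = 3.387 + log(0.308/0.344) = 3.387 + (-0.048)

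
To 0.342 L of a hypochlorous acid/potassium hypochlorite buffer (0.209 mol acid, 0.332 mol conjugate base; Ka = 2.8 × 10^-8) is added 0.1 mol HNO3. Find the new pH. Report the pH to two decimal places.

After neutralization: n(HOCl) = 0.309 mol, n(OCl-) = 0.232 mol.
pKa = −log(2.8 × 10^-8) = 7.553
pH = pKa + log(n_OCl-/n_HOCl) = 7.553 + log(0.232/0.309) = 7.553 + (-0.124)

pH = 7.43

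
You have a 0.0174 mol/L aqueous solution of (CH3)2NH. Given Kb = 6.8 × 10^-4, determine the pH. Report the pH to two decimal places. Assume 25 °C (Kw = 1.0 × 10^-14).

(CH3)2NH + H2O ⇌ (CH3)2NH2+ + OH-
From the ICE table, Kb = x²/(0.0174 − x) = 6.8 × 10^-4.
The 5% rule fails; solving x² + Kb·x − Kb·C₀ = 0 exactly:
x = [−0.00068 + √(0.00068² + 4.73e-05)]/2 = 3.12 × 10^-3 M
pOH = −log(3.12 × 10^-3) = 2.51; pH = 14.00 − 2.51 = 11.49

pH = 11.49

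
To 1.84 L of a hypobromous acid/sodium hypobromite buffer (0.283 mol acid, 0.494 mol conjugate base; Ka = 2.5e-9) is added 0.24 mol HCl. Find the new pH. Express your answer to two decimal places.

Added H+ converts OBr- to HOBr: HOBr → 0.523 mol, OBr- → 0.254 mol.
pKa = −log(2.5 × 10^-9) = 8.602
Henderson–Hasselbalch with mole ratio 0.254/0.523: pH = 8.602 + (-0.314)

pH = 8.29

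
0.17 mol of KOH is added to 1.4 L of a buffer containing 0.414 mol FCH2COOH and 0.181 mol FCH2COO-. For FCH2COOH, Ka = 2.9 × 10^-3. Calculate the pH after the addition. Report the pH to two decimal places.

OH- converts FCH2COOH to FCH2COO-: FCH2COOH → 0.244 mol, FCH2COO- → 0.351 mol.
pKa = −log(2.9 × 10^-3) = 2.538
pH = pKa + log(n_FCH2COO-/n_FCH2COOH) = 2.538 + log(0.351/0.244) = 2.538 + (+0.158)

pH = 2.70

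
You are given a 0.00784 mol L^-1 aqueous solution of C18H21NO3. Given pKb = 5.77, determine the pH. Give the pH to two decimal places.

pH = 10.06

C18H21NO3 + H2O ⇌ C18H22NO3+ + OH-
Kb = 10^(−5.77) = 1.70 × 10^-6
Kb = [OH-]²/(0.00784 − [OH-]) = 1.70 × 10^-6
Neglecting [OH-] in the denominator: [OH-] = √(1.70 × 10^-6 × 0.00784) = 1.15 × 10^-4 M
pOH = 3.94, so pH = 14.00 − pOH = 10.06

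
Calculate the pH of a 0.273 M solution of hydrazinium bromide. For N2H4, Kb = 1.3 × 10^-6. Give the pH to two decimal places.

pH = 4.34

N2H5+ is the conjugate acid of the weak base N2H4.
Ka = Kw/Kb = 1.0×10^-14 / 1.3 × 10^-6 = 7.69 × 10^-9
From the ICE table, Ka = [H+]²/(0.273 − [H+]) = 7.69 × 10^-9.
Assume [H+] ≪ 0.273: [H+] ≈ √(7.69 × 10^-9 × 0.273) = 4.58 × 10^-5 M
Check: 0.017% ionized — well under 5%, approximation valid.
pH = −log[H+] = −log(4.58 × 10^-5) = 4.34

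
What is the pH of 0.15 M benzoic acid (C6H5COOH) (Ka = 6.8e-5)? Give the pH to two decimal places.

C6H5COOH ⇌ C6H5COO- + H+
From the ICE table, Ka = [H+]²/(0.15 − [H+]) = 6.8 × 10^-5.
Assume [H+] ≪ 0.15: [H+] ≈ √(6.8 × 10^-5 × 0.15) = 3.19 × 10^-3 M
([H+]/C₀ = 2.1% < 5%, so the approximation holds.)
pH = −log[H+] = −log(3.19 × 10^-3) = 2.50

pH = 2.50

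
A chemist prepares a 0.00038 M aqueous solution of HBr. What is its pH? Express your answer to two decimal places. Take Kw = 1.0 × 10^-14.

pH = 3.42

HBr is a strong acid and dissociates completely, so [H+] = 0.00038 M.
pH = -log(0.00038) = 3.42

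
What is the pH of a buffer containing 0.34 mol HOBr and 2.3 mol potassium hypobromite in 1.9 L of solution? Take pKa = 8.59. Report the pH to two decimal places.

pH = pKa + log([A⁻]/[HA]) = 8.59 + log(2.3/0.34)
pH = 8.59 + (+0.830) = 9.42

pH = 9.42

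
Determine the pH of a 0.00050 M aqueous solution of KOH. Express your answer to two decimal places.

KOH is a strong base; [OH-] = 0.0005 M.
pOH = -log(0.0005) = 3.30
pH = 14.00 - 3.30 = 10.70

pH = 10.70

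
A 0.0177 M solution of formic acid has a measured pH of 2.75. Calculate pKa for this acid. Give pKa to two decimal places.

pKa = 3.70

[H+] = 10^(-2.75) = 1.78 × 10^-3 M
At equilibrium [HA] = 0.0177 − 1.78 × 10^-3 = 1.59 × 10^-2 M
Ka = [H+][A-]/[HA] = (1.78 × 10^-3)² / 1.59 × 10^-2 = 1.99 × 10^-4
pKa = -log(1.99 × 10^-4) = 3.70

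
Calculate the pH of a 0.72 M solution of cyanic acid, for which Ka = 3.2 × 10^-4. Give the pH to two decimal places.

pH = 1.82

HOCN ⇌ OCN- + H+
From the ICE table, Ka = [H+]²/(0.72 − [H+]) = 3.2 × 10^-4.
Assume [H+] ≪ 0.72: [H+] ≈ √(3.2 × 10^-4 × 0.72) = 1.52 × 10^-2 M
pH = −log[H+] = −log(1.52 × 10^-2) = 1.82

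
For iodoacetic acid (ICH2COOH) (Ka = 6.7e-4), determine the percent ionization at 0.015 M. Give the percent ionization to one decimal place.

ICH2COOH ⇌ ICH2COO- + H+; let x = [H+] at equilibrium.
Ka = x²/(C₀ − x); solving the quadratic gives x = 2.85 × 10^-3 M.
Fraction ionized = 2.85 × 10^-3 / 0.015 = 0.1900 → 19.0%

19.0%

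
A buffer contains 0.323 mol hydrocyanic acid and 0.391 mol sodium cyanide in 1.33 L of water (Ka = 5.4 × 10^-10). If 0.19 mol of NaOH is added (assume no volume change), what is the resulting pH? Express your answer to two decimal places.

After neutralization: n(HCN) = 0.133 mol, n(CN-) = 0.581 mol.
pKa = −log(5.4 × 10^-10) = 9.268
pH = pKa + log([A⁻]/[HA]) = 9.268 + log(0.581/0.133) = 9.268 +0.640

pH = 9.91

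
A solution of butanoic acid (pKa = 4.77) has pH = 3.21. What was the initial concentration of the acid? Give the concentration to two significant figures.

[H+] = 10^(-3.21) = 6.17 × 10^-4 M = x
Ka = 10^(−4.77) = 1.70 × 10^-5
Ka = x²/(C₀ − x) ⇒ C₀ = x + x²/Ka
C₀ = 6.17 × 10^-4 + (6.17 × 10^-4)²/(1.70 × 10^-5) = 2.30 × 10^-2 M

C₀ = 2.3 × 10^-2 M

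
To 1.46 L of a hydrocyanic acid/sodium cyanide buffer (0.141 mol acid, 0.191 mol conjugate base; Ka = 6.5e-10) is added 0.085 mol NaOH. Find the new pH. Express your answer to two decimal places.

pH = 9.88

After neutralization: n(HCN) = 0.056 mol, n(CN-) = 0.276 mol.
pKa = −log(6.5 × 10^-10) = 9.187
Henderson–Hasselbalch with mole ratio 0.276/0.056: pH = 9.187 + (+0.693)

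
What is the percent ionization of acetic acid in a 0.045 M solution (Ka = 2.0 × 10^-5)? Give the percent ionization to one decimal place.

CH3COOH ⇌ CH3COO- + H+; let x = [H+] at equilibrium.
x ≈ √(Ka·C₀) = √(2.0 × 10^-5 × 0.045) = 9.49 × 10^-4 M
% ionization = x/C₀ × 100% = 9.49 × 10^-4/0.045 × 100% = 2.1%

2.1%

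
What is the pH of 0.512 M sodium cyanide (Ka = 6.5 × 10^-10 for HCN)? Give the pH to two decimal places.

CN- is the conjugate base of the weak acid HCN.
Kb = Kw/Ka = 1.0×10^-14 / 6.5 × 10^-10 = 1.54 × 10^-5
Kb = x²/(0.512 − x) = 1.54 × 10^-5
Assume x ≪ 0.512: x ≈ √(1.54 × 10^-5 × 0.512) = 2.81 × 10^-3 M
pOH = −log(2.81 × 10^-3) = 2.55; pH = 14.00 − 2.55 = 11.45

pH = 11.45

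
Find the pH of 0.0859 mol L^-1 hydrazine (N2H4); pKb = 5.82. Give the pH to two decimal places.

N2H4 + H2O ⇌ N2H5+ + OH-
Kb = 10^(−5.82) = 1.51 × 10^-6
From the ICE table, Kb = x²/(0.0859 − x) = 1.51 × 10^-6.
Assume x ≪ 0.0859: x ≈ √(1.51 × 10^-6 × 0.0859) = 3.60 × 10^-4 M
(x/C₀ = 0.42% < 5%, so the approximation holds.)
pOH = −log(3.60 × 10^-4) = 3.44; pH = 14.00 − 3.44 = 10.56

pH = 10.56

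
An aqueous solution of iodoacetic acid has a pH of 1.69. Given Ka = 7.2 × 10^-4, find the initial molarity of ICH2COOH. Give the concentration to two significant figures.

[H+] = 10^(-1.69) = 2.04 × 10^-2 M = x
Ka = x²/(C₀ − x) ⇒ C₀ = x + x²/Ka
C₀ = 2.04 × 10^-2 + (2.04 × 10^-2)²/(7.2 × 10^-4) = 5.98 × 10^-1 M

C₀ = 6.0 × 10^-1 M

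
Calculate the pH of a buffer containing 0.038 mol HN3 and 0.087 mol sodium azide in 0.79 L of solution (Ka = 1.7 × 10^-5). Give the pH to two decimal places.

pKa = −log(1.7 × 10^-5) = 4.770
Henderson–Hasselbalch: pH = pKa + log([N3-]/[HN3]) = 4.770 + log(0.087/0.038)
pH = 4.770 + (+0.360) = 5.13

pH = 5.13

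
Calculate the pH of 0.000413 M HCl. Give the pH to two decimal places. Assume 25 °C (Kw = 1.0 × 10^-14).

HCl is a strong acid and dissociates completely, so [H+] = 0.000413 M.
pH = -log(0.000413) = 3.38

pH = 3.38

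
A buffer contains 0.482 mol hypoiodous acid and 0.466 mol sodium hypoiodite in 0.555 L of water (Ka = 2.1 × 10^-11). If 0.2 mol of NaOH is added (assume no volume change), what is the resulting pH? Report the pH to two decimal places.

pH = 11.05

After neutralization: n(HOI) = 0.282 mol, n(OI-) = 0.666 mol.
pKa = −log(2.1 × 10^-11) = 10.678
pH = pKa + log(n_OI-/n_HOI) = 10.678 + log(0.666/0.282) = 10.678 + (+0.373)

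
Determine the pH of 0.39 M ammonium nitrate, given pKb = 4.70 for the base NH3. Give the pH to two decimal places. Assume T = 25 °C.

NH4+ is the conjugate acid of the weak base NH3.
Kb = 10^(−4.70) = 2.00 × 10^-5
Ka = Kw/Kb = 1.0×10^-14 / 2.00 × 10^-5 = 5.00 × 10^-10
Ka = x²/(0.39 − x) = 5.00 × 10^-10
Since Ka ≪ C₀, x ≈ √(Ka·C₀) = 1.40 × 10^-5 M.
(x/C₀ = 0.0036% < 5%, so the approximation holds.)
pH = −log(1.40 × 10^-5) = 4.85

pH = 4.85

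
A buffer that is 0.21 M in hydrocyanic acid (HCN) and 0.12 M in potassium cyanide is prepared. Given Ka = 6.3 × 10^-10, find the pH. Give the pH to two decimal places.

pKa = −log(6.3 × 10^-10) = 9.201
pH = pKa + log([A⁻]/[HA]) = 9.201 + log(0.12/0.21)
pH = 9.201 + (-0.243) = 8.96

pH = 8.96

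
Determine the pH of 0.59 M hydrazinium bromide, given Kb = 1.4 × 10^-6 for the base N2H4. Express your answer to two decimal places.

N2H5+ is the conjugate acid of the weak base N2H4.
Ka = Kw/Kb = 1.0×10^-14 / 1.4 × 10^-6 = 7.14 × 10^-9
Ka = [H+]²/(0.59 − [H+]) = 7.14 × 10^-9
Since Ka ≪ C₀, [H+] ≈ √(Ka·C₀) = 6.49 × 10^-5 M.
([H+]/C₀ = 0.011% < 5%, so the approximation holds.)
pH = −log[H+] = −log(6.49 × 10^-5) = 4.19

pH = 4.19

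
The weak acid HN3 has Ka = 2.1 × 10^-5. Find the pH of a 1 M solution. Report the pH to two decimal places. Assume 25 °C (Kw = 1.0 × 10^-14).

pH = 2.34

HN3 ⇌ N3- + H+
Let x = [H+] at equilibrium. Ka = x²/(1 − x).
Neglecting x in the denominator: x = √(2.1 × 10^-5 × 1) = 4.58 × 10^-3 M
(x/C₀ = 0.46% < 5%, so the approximation holds.)
pH = −log[H+] = −log(4.58 × 10^-3) = 2.34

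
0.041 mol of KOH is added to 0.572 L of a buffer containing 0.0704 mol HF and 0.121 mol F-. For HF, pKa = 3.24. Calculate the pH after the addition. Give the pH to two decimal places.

pH = 3.98

After neutralization: n(HF) = 0.0294 mol, n(F-) = 0.162 mol.
pH = pKa + log(n_F-/n_HF) = 3.24 + log(0.162/0.0294) = 3.24 + (+0.741)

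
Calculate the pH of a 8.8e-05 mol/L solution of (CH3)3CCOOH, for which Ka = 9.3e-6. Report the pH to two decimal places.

pH = 4.61

(CH3)3CCOOH ⇌ (CH3)3CCOO- + H+
From the ICE table, Ka = [H+]²/(8.8e-05 − [H+]) = 9.3 × 10^-6.
The 5% rule fails; solving [H+]² + Ka·[H+] − Ka·C₀ = 0 exactly:
[H+] = [−9.3e-06 + √(9.3e-06² + 3.27e-09)]/2 = 2.43 × 10^-5 M
pH = −log[H+] = −log(2.43 × 10^-5) = 4.61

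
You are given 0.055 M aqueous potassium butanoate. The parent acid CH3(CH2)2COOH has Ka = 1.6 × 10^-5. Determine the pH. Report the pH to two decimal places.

pH = 8.77

CH3(CH2)2COO- is the conjugate base of the weak acid CH3(CH2)2COOH.
Kb = Kw/Ka = 1.0×10^-14 / 1.6 × 10^-5 = 6.25 × 10^-10
Let x = [OH-] at equilibrium. Kb = x²/(0.055 − x).
Neglecting x in the denominator: x = √(6.25 × 10^-10 × 0.055) = 5.86 × 10^-6 M
pOH = −log(5.86 × 10^-6) = 5.23; pH = 14.00 − 5.23 = 8.77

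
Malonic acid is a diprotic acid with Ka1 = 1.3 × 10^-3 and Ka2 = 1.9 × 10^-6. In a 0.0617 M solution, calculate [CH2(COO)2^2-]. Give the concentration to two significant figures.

First ionization gives [H+] ≈ [CH2(COOH)COO-] = 8.33 × 10^-3 M.
Second step: Ka2 = [H+][CH2(COO)2^2-]/[CH2(COOH)COO-] ≈ [CH2(COO)2^2-] (since [H+] ≈ [CH2(COOH)COO-]).
So [CH2(COO)2^2-] ≈ Ka2.

1.9 × 10^-6 M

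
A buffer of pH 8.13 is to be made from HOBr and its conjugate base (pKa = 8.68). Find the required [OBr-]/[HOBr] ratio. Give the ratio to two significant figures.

ratio = 0.28

pH = pKa + log(r) ⇒ log(r) = 8.13 − 8.68 = -0.55
r = [OBr-]/[HOBr] = 10^(-0.55) = 0.282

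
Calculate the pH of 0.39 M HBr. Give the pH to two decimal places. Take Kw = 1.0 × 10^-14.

HBr is a strong acid and dissociates completely, so [H+] = 0.39 M.
pH = -log(0.39) = 0.41

pH = 0.41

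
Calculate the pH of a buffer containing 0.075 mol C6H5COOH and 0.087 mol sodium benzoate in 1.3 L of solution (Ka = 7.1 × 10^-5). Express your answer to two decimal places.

pH = 4.21

pKa = −log(7.1 × 10^-5) = 4.149
Henderson–Hasselbalch: pH = pKa + log([C6H5COO-]/[C6H5COOH]) = 4.149 + log(0.087/0.075)
pH = 4.149 + (+0.064) = 4.21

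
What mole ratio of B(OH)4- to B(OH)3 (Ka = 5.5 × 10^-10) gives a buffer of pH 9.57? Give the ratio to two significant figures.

pKa = -log(5.5 × 10^-10) = 9.260
pH = pKa + log(r) ⇒ log(r) = 9.57 − 9.260 = +0.310
r = [B(OH)4-]/[B(OH)3] = 10^(+0.310) = 2.04

ratio = 2.0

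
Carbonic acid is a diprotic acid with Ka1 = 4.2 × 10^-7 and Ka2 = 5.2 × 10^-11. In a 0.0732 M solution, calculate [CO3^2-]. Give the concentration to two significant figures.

5.2 × 10^-11 M

First ionization gives [H+] ≈ [HCO3-] = 1.75 × 10^-4 M.
Second step: Ka2 = [H+][CO3^2-]/[HCO3-] ≈ [CO3^2-] (since [H+] ≈ [HCO3-]).
So [CO3^2-] ≈ Ka2.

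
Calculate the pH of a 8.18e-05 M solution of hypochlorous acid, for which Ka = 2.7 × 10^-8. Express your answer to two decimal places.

HOCl ⇌ OCl- + H+
From the ICE table, Ka = [H+]²/(8.18e-05 − [H+]) = 2.7 × 10^-8.
Neglecting [H+] in the denominator: [H+] = √(2.7 × 10^-8 × 8.18e-05) = 1.49 × 10^-6 M
pH = −log[H+] = −log(1.49 × 10^-6) = 5.83

pH = 5.83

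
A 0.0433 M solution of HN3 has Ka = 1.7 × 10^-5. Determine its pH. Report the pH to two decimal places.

HN3 ⇌ N3- + H+
From the ICE table, Ka = x²/(0.0433 − x) = 1.7 × 10^-5.
Assume x ≪ 0.0433: x ≈ √(1.7 × 10^-5 × 0.0433) = 8.58 × 10^-4 M
(x/C₀ = 2% < 5%, so the approximation holds.)
pH = −log[H+] = −log(8.58 × 10^-4) = 3.07

pH = 3.07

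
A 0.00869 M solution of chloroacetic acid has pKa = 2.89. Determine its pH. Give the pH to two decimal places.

ClCH2COOH ⇌ ClCH2COO- + H+
Ka = 10^(−2.89) = 1.29 × 10^-3
Let x = [H+] at equilibrium. Ka = x²/(0.00869 − x).
x is not negligible relative to C₀; solve x² + 0.00129·x − 1.12e-05 = 0.
x = (−Ka + √(Ka² + 4·Ka·C₀))/2 = 2.76 × 10^-3 M
pH = −log[H+] = −log(2.76 × 10^-3) = 2.56

pH = 2.56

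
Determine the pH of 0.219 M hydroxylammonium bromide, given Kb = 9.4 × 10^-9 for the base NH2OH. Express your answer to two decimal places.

NH3OH+ is the conjugate acid of the weak base NH2OH.
Ka = Kw/Kb = 1.0×10^-14 / 9.4 × 10^-9 = 1.06 × 10^-6
Ka = x²/(0.219 − x) = 1.06 × 10^-6
Since Ka ≪ C₀, x ≈ √(Ka·C₀) = 4.82 × 10^-4 M.
Check: 0.22% ionized — well under 5%, approximation valid.
pH = −log(4.82 × 10^-4) = 3.32

pH = 3.32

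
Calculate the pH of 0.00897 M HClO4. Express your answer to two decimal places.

HClO4 is a strong acid and dissociates completely, so [H+] = 0.00897 M.
pH = -log(0.00897) = 2.05

pH = 2.05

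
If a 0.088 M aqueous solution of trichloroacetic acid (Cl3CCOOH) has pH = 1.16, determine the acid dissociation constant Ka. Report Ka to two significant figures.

Ka = 2.5 × 10^-1

[H+] = 10^(-1.16) = 6.92 × 10^-2 M
At equilibrium [HA] = 0.088 − 6.92 × 10^-2 = 1.88 × 10^-2 M
Ka = [H+][A-]/[HA] = (6.92 × 10^-2)² / 1.88 × 10^-2 = 2.5 × 10^-1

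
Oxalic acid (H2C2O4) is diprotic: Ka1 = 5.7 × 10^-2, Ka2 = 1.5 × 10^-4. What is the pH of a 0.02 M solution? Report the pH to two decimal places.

Since Ka1 ≫ Ka2, the first ionization dominates [H+].
Ka1 = x²/(0.02 − x) = 5.7 × 10^-2
Solving the quadratic: x = (−Ka1 + √(Ka1² + 4·Ka1·C₀))/2 = 1.57 × 10^-2 M
pH = −log(1.57 × 10^-2) = 1.80

pH = 1.80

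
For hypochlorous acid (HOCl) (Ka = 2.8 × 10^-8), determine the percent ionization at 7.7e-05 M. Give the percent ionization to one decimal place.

1.9%

HOCl ⇌ OCl- + H+; let x = [H+] at equilibrium.
x ≈ √(Ka·C₀) = √(2.8 × 10^-8 × 7.7e-05) = 1.47 × 10^-6 M
% ionization = x/C₀ × 100% = 1.47 × 10^-6/7.7e-05 × 100% = 1.9%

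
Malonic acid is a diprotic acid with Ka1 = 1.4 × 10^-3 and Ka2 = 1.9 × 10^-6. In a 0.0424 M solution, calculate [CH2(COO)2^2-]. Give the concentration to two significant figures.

1.9 × 10^-6 M

First ionization gives [H+] ≈ [CH2(COOH)COO-] = 7.04 × 10^-3 M.
Second step: Ka2 = [H+][CH2(COO)2^2-]/[CH2(COOH)COO-] ≈ [CH2(COO)2^2-] (since [H+] ≈ [CH2(COOH)COO-]).
So [CH2(COO)2^2-] ≈ Ka2.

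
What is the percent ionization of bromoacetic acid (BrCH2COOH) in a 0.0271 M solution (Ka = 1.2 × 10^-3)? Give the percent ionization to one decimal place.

BrCH2COOH ⇌ BrCH2COO- + H+; let x = [H+] at equilibrium.
Ka = x²/(C₀ − x); solving the quadratic gives x = 5.13 × 10^-3 M.
% ionization = x/C₀ × 100% = 5.13 × 10^-3/0.0271 × 100% = 18.9%

18.9%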